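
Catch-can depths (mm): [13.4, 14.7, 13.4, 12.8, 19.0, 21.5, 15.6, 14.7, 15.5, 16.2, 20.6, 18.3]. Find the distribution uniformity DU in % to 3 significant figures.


Approach: apply the low-quarter distribution uniformity, DU = (mean of lowest quarter of readings / overall mean)*100.
sorted lowest 3 of 12: [12.8, 13.4, 13.4] -> mean = 13.200 mm
overall mean = 16.308 mm
DU = (13.200/16.308)*100 = 80.9 %
Therefore the distribution uniformity DU = 80.9 %.


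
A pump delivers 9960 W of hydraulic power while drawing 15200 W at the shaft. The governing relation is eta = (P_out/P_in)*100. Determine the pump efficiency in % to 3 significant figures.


eta = (9960 / 15200) * 100 = 65.5 %
Therefore the pump efficiency = 65.5 %.


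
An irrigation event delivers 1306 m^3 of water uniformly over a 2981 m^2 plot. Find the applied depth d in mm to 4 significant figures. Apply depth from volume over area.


Approach: apply depth from volume over area, d = (V/A)*1000.
d = (1306 / 2981) * 1000 = 438.1 mm
Therefore the applied depth d = 438.1 mm.


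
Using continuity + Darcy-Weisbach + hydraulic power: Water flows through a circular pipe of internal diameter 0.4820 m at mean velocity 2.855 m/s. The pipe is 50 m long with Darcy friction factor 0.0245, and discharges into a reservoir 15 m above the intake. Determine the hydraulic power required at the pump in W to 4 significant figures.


Approach: apply continuity + Darcy-Weisbach + hydraulic power, Q = A*v; hf = f*(L/D)*(v^2/(2g)); H = static + hf; P = rho*g*Q*H.
Step 1 — flow rate (continuity, Q = A*v):
  A = pi*(0.4820/2)^2 = 0.182467 m^2
  Q = 0.182467 * 2.855 = 0.520943 m^3/s
Step 2 — friction head loss (Darcy-Weisbach):
  hf = 0.0245 * (50/0.4820) * (2.855^2 / (2*9.81))
  hf = 1.05585 m
Step 3 — total head: H = 15 + 1.05585 = 16.0559 m
Step 4 — hydraulic power (P = rho*g*Q*H):
  P = 1000 * 9.81 * 0.520943 * 16.0559 = 82050 W
Therefore the hydraulic power required at the pump = 82050 W.


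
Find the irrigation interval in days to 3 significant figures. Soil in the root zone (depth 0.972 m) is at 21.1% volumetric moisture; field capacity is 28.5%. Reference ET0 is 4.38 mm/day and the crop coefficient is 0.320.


Approach: apply soil-water budget scheduling, SMD = (FC-theta)/100*depth*1000; ETc = ET0*Kc; interval = SMD/ETc.
Step 1 — soil moisture deficit:
  SMD = (28.5 - 21.1)/100 * 0.972 * 1000 = 71.928 mm
Step 2 — daily crop ET (ETc = ET0*Kc):
  ETc = 4.38 * 0.320 = 1.4016 mm/day
Step 3 — irrigation interval (SMD/ETc):
  interval = 71.928 / 1.4016 = 51.3 days
Therefore the irrigation interval = 51.3 days.


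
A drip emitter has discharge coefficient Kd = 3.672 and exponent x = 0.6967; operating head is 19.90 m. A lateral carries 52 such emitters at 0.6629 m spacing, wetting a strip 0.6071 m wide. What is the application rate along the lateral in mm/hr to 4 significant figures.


Approach: apply the emitter equation with a lateral mass balance, q = Kd*h^x; Q = n*q; rate = Q/(n*spacing*width).
Step 1 — single emitter flow (q = Kd*h^x):
  q = 3.672 * 19.90^0.6967 = 29.4994 L/hr
Step 2 — total lateral flow: Q = 52 * 29.4994 = 1533.97 L/hr
Step 3 — wetted area: A = 52 * 0.6629 * 0.6071 = 20.9272 m^2
Step 4 — application rate: Q/A = 1533.97/20.9272 = 73.30 mm/hr
Therefore the application rate along the lateral = 73.30 mm/hr.


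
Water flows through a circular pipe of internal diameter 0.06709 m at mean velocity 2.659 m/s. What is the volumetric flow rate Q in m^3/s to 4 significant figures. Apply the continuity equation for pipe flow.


Approach: apply the continuity equation for pipe flow, Q = A * v with A = pi*(D/2)^2.
A = pi*(0.06709/2)^2 = 0.00353513 m^2
Q = 0.00353513 * 2.659 = 0.009400 m^3/s
Therefore the volumetric flow rate Q = 0.009400 m^3/s.


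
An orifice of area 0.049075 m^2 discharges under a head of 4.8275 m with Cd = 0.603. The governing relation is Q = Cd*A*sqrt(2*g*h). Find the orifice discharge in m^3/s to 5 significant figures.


Q = 0.603 * 0.049075 * sqrt(2*9.81*4.8275) = 0.28800 m^3/s
Therefore the orifice discharge = 0.28800 m^3/s.


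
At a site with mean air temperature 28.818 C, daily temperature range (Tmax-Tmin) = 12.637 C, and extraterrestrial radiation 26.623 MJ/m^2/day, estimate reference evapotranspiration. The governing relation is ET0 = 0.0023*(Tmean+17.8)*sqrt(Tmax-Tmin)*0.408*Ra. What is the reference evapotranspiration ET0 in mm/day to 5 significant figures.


ET0 = 0.0023*(28.818+17.8)*sqrt(12.637)*0.408*26.623 = 4.1402 mm/day
Therefore the reference evapotranspiration ET0 = 4.1402 mm/day.


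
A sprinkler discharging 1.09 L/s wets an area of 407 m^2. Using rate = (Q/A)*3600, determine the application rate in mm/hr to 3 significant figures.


rate = (1.09 / 407) * 3600 = 9.64 mm/hr
Therefore the application rate = 9.64 mm/hr.


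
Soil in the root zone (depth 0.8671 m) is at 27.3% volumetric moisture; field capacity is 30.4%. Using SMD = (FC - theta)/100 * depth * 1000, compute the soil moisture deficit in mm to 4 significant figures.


SMD = (30.4 - 27.3)/100 * 0.8671 * 1000 = 26.88 mm
Therefore the soil moisture deficit = 26.88 mm.


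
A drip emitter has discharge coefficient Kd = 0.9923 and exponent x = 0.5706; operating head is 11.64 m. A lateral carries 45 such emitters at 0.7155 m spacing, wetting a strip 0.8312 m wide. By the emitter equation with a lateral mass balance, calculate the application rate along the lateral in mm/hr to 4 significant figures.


Approach: apply the emitter equation with a lateral mass balance, q = Kd*h^x; Q = n*q; rate = Q/(n*spacing*width).
Step 1 — single emitter flow (q = Kd*h^x):
  q = 0.9923 * 11.64^0.5706 = 4.02602 L/hr
Step 2 — total lateral flow: Q = 45 * 4.02602 = 181.171 L/hr
Step 3 — wetted area: A = 45 * 0.7155 * 0.8312 = 26.7626 m^2
Step 4 — application rate: Q/A = 181.171/26.7626 = 6.770 mm/hr
Therefore the application rate along the lateral = 6.770 mm/hr.


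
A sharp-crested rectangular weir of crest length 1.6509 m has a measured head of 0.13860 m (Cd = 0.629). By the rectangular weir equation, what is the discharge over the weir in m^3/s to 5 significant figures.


Approach: apply the rectangular weir equation, Q = (2/3)*Cd*L*sqrt(2g)*H^1.5.
Q = (2/3)*0.629*1.6509*sqrt(2*9.81)*0.13860^1.5 = 0.15822 m^3/s
Therefore the discharge over the weir = 0.15822 m^3/s.


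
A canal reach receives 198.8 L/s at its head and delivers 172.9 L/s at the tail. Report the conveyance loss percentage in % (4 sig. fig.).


Approach: apply the conveyance loss ratio, loss% = ((Q_head - Q_tail)/Q_head)*100.
loss = ((198.8 - 172.9)/198.8)*100 = 13.03 %
Therefore the conveyance loss percentage = 13.03 %.


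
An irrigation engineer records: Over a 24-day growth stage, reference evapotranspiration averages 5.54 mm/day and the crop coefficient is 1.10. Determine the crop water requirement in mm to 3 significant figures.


Approach: apply the crop water requirement relation, CWR = ET0 * Kc * days.
CWR = 5.54 * 1.10 * 24 = 146 mm
Therefore the crop water requirement = 146 mm.


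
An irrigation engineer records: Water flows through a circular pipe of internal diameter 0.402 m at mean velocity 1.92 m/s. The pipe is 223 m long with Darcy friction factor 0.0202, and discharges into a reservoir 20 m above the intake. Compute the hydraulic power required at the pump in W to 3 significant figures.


Approach: apply continuity + Darcy-Weisbach + hydraulic power, Q = A*v; hf = f*(L/D)*(v^2/(2g)); H = static + hf; P = rho*g*Q*H.
Step 1 — flow rate (continuity, Q = A*v):
  A = pi*(0.402/2)^2 = 0.12692 m^2
  Q = 0.12692 * 1.92 = 0.24369 m^3/s
Step 2 — friction head loss (Darcy-Weisbach):
  hf = 0.0202 * (223/0.402) * (1.92^2 / (2*9.81))
  hf = 2.1054 m
Step 3 — total head: H = 20 + 2.1054 = 22.105 m
Step 4 — hydraulic power (P = rho*g*Q*H):
  P = 1000 * 9.81 * 0.24369 * 22.105 = 52800 W
Therefore the hydraulic power required at the pump = 52800 W.


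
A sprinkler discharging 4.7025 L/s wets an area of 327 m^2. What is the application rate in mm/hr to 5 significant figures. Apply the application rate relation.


Approach: apply the application rate relation, rate = (Q/A)*3600.
rate = (4.7025 / 327) * 3600 = 51.771 mm/hr
Therefore the application rate = 51.771 mm/hr.


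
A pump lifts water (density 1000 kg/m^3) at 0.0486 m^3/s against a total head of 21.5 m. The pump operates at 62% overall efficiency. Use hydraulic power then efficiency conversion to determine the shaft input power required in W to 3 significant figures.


Approach: apply hydraulic power then efficiency conversion, P = rho*g*Q*H; P_in = P/eta.
Step 1 — hydraulic power (P = rho*g*Q*H):
  P = 1000 * 9.81 * 0.0486 * 21.5 = 10250 W
Step 2 — input power: P_in = P/eta = 10250 / 0.62 = 16500 W
Therefore the shaft input power required = 16500 W.


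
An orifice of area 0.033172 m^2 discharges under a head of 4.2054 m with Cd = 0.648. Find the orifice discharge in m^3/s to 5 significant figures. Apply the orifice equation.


Approach: apply the orifice equation, Q = Cd*A*sqrt(2*g*h).
Q = 0.648 * 0.033172 * sqrt(2*9.81*4.2054) = 0.19525 m^3/s
Therefore the orifice discharge = 0.19525 m^3/s.


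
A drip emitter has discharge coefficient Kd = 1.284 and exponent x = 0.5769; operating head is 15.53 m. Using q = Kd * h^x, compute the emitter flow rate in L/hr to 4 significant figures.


q = 1.284 * 15.53^0.5769 = 6.248 L/hr
Therefore the emitter flow rate = 6.248 L/hr.


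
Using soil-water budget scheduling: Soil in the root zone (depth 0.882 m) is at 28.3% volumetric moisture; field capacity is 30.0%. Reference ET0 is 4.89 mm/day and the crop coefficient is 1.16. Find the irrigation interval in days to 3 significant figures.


Approach: apply soil-water budget scheduling, SMD = (FC-theta)/100*depth*1000; ETc = ET0*Kc; interval = SMD/ETc.
Step 1 — soil moisture deficit:
  SMD = (30.0 - 28.3)/100 * 0.882 * 1000 = 14.994 mm
Step 2 — daily crop ET (ETc = ET0*Kc):
  ETc = 4.89 * 1.16 = 5.6724 mm/day
Step 3 — irrigation interval (SMD/ETc):
  interval = 14.994 / 5.6724 = 2.64 days
Therefore the irrigation interval = 2.64 days.


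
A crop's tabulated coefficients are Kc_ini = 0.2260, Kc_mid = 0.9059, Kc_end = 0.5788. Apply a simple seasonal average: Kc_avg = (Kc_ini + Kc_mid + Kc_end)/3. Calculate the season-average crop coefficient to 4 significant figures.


Kc_avg = (0.2260 + 0.9059 + 0.5788)/3 = 0.5702
Therefore the season-average crop coefficient = 0.5702.


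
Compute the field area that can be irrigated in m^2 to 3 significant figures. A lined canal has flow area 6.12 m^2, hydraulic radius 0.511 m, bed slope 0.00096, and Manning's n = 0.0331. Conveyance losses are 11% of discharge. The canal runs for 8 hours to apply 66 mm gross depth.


Approach: apply Manning's equation with a conveyance and depth budget, Q = (1/n)*A*R^(2/3)*S^(1/2); Q_field = Q*(1-loss); Area = Q_field*t/(d/1000).
Step 1 — canal discharge (Manning's equation):
  Q = (1/0.0331) * 6.12 * 0.511^(2/3) * 0.00096^(1/2) = 3.6616 m^3/s
Step 2 — delivered flow: Q_field = 3.6616*(1 - 11/100) = 3.2588 m^3/s
Step 3 — volume delivered: V = 3.2588 * 8*3600 = 93855 m^3
Step 4 — area served: A = V / (depth/1000) = 93855 / 0.066 = 1420000 m^2
Therefore the field area that can be irrigated = 1420000 m^2.


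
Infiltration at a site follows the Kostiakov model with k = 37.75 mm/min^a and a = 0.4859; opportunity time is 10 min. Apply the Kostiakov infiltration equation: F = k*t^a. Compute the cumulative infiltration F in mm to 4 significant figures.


F = 37.75 * 10^0.4859 = 115.6 mm
Therefore the cumulative infiltration F = 115.6 mm.


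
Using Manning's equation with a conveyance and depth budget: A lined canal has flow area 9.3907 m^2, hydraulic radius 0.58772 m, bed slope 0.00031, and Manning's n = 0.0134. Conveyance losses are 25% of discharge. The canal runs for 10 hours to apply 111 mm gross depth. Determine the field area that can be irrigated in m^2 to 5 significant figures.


Approach: apply Manning's equation with a conveyance and depth budget, Q = (1/n)*A*R^(2/3)*S^(1/2); Q_field = Q*(1-loss); Area = Q_field*t/(d/1000).
Step 1 — canal discharge (Manning's equation):
  Q = (1/0.0134) * 9.3907 * 0.58772^(2/3) * 0.00031^(1/2) = 8.657404 m^3/s
Step 2 — delivered flow: Q_field = 8.657404*(1 - 25/100) = 6.493053 m^3/s
Step 3 — volume delivered: V = 6.493053 * 10*3600 = 233749.9 m^3
Step 4 — area served: A = V / (depth/1000) = 233749.9 / 0.111 = 2105900 m^2
Therefore the field area that can be irrigated = 2105900 m^2.


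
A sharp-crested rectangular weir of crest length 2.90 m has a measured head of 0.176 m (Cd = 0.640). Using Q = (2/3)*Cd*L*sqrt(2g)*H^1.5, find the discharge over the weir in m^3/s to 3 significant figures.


Q = (2/3)*0.640*2.90*sqrt(2*9.81)*0.176^1.5 = 0.405 m^3/s
Therefore the discharge over the weir = 0.405 m^3/s.


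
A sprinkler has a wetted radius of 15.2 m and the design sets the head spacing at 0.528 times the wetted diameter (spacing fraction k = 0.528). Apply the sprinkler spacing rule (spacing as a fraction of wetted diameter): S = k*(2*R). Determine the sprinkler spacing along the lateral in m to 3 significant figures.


S = 0.528 * (2 * 15.2) = 16.1 m
Therefore the sprinkler spacing along the lateral = 16.1 m.


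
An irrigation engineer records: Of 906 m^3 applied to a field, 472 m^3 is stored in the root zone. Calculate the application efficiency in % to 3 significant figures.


Approach: apply the application efficiency ratio, Ea = (stored/applied)*100.
Ea = (472/906)*100 = 52.1 %
Therefore the application efficiency = 52.1 %.


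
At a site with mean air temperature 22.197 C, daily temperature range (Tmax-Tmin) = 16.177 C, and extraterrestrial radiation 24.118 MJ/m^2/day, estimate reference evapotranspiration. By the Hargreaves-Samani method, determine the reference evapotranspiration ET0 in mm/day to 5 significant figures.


Approach: apply the Hargreaves-Samani method, ET0 = 0.0023*(Tmean+17.8)*sqrt(Tmax-Tmin)*0.408*Ra.
ET0 = 0.0023*(22.197+17.8)*sqrt(16.177)*0.408*24.118 = 3.6409 mm/day
Therefore the reference evapotranspiration ET0 = 3.6409 mm/day.


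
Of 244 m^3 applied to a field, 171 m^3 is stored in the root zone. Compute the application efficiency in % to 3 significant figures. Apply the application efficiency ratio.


Approach: apply the application efficiency ratio, Ea = (stored/applied)*100.
Ea = (171/244)*100 = 70.1 %
Therefore the application efficiency = 70.1 %.


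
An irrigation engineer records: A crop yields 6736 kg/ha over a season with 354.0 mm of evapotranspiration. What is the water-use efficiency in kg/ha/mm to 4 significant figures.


Approach: apply the water-use efficiency ratio, WUE = yield/ET.
WUE = 6736 / 354.0 = 19.03 kg/ha/mm
Therefore the water-use efficiency = 19.03 kg/ha/mm.


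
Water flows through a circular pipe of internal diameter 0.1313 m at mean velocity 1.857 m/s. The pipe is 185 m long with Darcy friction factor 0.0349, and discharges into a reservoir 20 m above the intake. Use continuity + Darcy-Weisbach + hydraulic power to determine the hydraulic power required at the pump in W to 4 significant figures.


Approach: apply continuity + Darcy-Weisbach + hydraulic power, Q = A*v; hf = f*(L/D)*(v^2/(2g)); H = static + hf; P = rho*g*Q*H.
Step 1 — flow rate (continuity, Q = A*v):
  A = pi*(0.1313/2)^2 = 0.0135400 m^2
  Q = 0.0135400 * 1.857 = 0.0251438 m^3/s
Step 2 — friction head loss (Darcy-Weisbach):
  hf = 0.0349 * (185/0.1313) * (1.857^2 / (2*9.81))
  hf = 8.64286 m
Step 3 — total head: H = 20 + 8.64286 = 28.6429 m
Step 4 — hydraulic power (P = rho*g*Q*H):
  P = 1000 * 9.81 * 0.0251438 * 28.6429 = 7065 W
Therefore the hydraulic power required at the pump = 7065 W.


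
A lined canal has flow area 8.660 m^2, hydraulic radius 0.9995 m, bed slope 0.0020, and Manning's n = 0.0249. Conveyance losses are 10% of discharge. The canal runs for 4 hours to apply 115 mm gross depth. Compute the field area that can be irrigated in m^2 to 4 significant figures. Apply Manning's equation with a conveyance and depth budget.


Approach: apply Manning's equation with a conveyance and depth budget, Q = (1/n)*A*R^(2/3)*S^(1/2); Q_field = Q*(1-loss); Area = Q_field*t/(d/1000).
Step 1 — canal discharge (Manning's equation):
  Q = (1/0.0249) * 8.660 * 0.9995^(2/3) * 0.0020^(1/2) = 15.5485 m^3/s
Step 2 — delivered flow: Q_field = 15.5485*(1 - 10/100) = 13.9937 m^3/s
Step 3 — volume delivered: V = 13.9937 * 4*3600 = 201509 m^3
Step 4 — area served: A = V / (depth/1000) = 201509 / 0.115 = 1752000 m^2
Therefore the field area that can be irrigated = 1752000 m^2.


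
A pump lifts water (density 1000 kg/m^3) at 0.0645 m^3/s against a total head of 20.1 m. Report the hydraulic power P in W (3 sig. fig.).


Approach: apply the hydraulic power relation, P = rho*g*Q*H.
P = 1000 * 9.81 * 0.0645 * 20.1 = 12700 W
Therefore the hydraulic power P = 12700 W.


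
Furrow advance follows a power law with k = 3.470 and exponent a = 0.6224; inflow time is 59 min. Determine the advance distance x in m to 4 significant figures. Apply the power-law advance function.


Approach: apply the power-law advance function, x = k*t^a.
x = 3.470 * 59^0.6224 = 43.90 m
Therefore the advance distance x = 43.90 m.


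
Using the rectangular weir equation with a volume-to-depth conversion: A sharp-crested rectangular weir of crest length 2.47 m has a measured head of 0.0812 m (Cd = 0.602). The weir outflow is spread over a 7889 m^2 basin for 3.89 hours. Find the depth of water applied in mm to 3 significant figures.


Approach: apply the rectangular weir equation with a volume-to-depth conversion, Q = (2/3)*Cd*L*sqrt(2g)*H^1.5; d = Q*t/A * 1000.
Step 1 — weir discharge:
  Q = (2/3)*0.602*2.47*sqrt(2*9.81)*0.0812^1.5 = 0.10160 m^3/s
Step 2 — volume: V = 0.10160 * 3.89*3600 = 1422.8 m^3
Step 3 — depth: d = V/A * 1000 = 1422.8/7889 * 1000 = 180 mm
Therefore the depth of water applied = 180 mm.


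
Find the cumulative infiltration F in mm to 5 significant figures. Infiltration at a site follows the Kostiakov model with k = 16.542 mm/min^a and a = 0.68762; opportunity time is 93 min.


Approach: apply the Kostiakov infiltration equation, F = k*t^a.
F = 16.542 * 93^0.68762 = 373.38 mm
Therefore the cumulative infiltration F = 373.38 mm.


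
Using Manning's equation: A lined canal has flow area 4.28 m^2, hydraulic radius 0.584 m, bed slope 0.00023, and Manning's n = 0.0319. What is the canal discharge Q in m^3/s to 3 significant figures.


Approach: apply Manning's equation, Q = (1/n)*A*R^(2/3)*S^(1/2).
Q = (1/0.0319) * 4.28 * 0.584^(2/3) * 0.00023^(1/2) = 1.42 m^3/s
Therefore the canal discharge Q = 1.42 m^3/s.


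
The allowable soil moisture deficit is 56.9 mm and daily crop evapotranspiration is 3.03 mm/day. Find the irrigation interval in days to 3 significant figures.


Approach: apply the irrigation interval relation, interval = SMD / ETc.
interval = 56.9 / 3.03 = 18.8 days
Therefore the irrigation interval = 18.8 days.


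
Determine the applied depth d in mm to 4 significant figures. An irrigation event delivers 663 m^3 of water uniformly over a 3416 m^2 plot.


Approach: apply depth from volume over area, d = (V/A)*1000.
d = (663 / 3416) * 1000 = 194.1 mm
Therefore the applied depth d = 194.1 mm.


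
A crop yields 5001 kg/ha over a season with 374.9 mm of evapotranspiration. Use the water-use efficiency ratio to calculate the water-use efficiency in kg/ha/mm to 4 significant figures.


Approach: apply the water-use efficiency ratio, WUE = yield/ET.
WUE = 5001 / 374.9 = 13.34 kg/ha/mm
Therefore the water-use efficiency = 13.34 kg/ha/mm.


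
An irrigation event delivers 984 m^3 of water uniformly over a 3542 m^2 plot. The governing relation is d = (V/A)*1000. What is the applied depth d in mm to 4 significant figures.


d = (984 / 3542) * 1000 = 277.8 mm
Therefore the applied depth d = 277.8 mm.


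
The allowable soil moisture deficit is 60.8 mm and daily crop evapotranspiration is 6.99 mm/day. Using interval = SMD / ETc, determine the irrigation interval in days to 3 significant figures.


interval = 60.8 / 6.99 = 8.70 days
Therefore the irrigation interval = 8.70 days.


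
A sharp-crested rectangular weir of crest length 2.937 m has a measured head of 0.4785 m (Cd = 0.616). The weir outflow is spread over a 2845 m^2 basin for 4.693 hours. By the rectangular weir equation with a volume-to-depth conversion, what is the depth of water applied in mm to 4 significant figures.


Approach: apply the rectangular weir equation with a volume-to-depth conversion, Q = (2/3)*Cd*L*sqrt(2g)*H^1.5; d = Q*t/A * 1000.
Step 1 — weir discharge:
  Q = (2/3)*0.616*2.937*sqrt(2*9.81)*0.4785^1.5 = 1.76834 m^3/s
Step 2 — volume: V = 1.76834 * 4.693*3600 = 29875.8 m^3
Step 3 — depth: d = V/A * 1000 = 29875.8/2845 * 1000 = 10500 mm
Therefore the depth of water applied = 10500 mm.


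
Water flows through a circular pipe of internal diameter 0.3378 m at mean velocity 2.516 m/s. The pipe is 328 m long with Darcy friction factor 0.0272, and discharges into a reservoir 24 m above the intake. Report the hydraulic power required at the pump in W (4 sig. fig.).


Approach: apply continuity + Darcy-Weisbach + hydraulic power, Q = A*v; hf = f*(L/D)*(v^2/(2g)); H = static + hf; P = rho*g*Q*H.
Step 1 — flow rate (continuity, Q = A*v):
  A = pi*(0.3378/2)^2 = 0.0896209 m^2
  Q = 0.0896209 * 2.516 = 0.225486 m^3/s
Step 2 — friction head loss (Darcy-Weisbach):
  hf = 0.0272 * (328/0.3378) * (2.516^2 / (2*9.81))
  hf = 8.52129 m
Step 3 — total head: H = 24 + 8.52129 = 32.5213 m
Step 4 — hydraulic power (P = rho*g*Q*H):
  P = 1000 * 9.81 * 0.225486 * 32.5213 = 71940 W
Therefore the hydraulic power required at the pump = 71940 W.


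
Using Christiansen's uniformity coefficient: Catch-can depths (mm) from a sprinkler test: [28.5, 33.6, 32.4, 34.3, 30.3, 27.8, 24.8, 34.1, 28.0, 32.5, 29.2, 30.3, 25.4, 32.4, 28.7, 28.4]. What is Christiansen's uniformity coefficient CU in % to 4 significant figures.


Approach: apply Christiansen's uniformity coefficient, CU = (1 - mean_abs_deviation/mean)*100.
mean = 30.0437 mm
mean |d_i - mean| = 2.44375 mm
CU = (1 - 2.44375/30.0437)*100 = 91.87 %
Therefore Christiansen's uniformity coefficient CU = 91.87 %.


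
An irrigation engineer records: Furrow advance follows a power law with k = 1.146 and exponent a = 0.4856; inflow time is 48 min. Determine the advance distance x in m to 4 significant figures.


Approach: apply the power-law advance function, x = k*t^a.
x = 1.146 * 48^0.4856 = 7.509 m
Therefore the advance distance x = 7.509 m.


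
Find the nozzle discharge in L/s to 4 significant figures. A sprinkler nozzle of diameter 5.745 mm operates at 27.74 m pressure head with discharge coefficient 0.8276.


Approach: apply the orifice equation, Q = Cd*A*sqrt(2*g*h), A = pi*(d/2)^2.
A = pi*(5.745e-3/2)^2 = 2.59221e-05 m^2
Q = 0.8276 * 2.59221e-05 * sqrt(2*9.81*27.74) * 1000 = 0.5005 L/s
Therefore the nozzle discharge = 0.5005 L/s.


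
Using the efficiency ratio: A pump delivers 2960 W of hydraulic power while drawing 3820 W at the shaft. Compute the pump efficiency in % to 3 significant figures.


Approach: apply the efficiency ratio, eta = (P_out/P_in)*100.
eta = (2960 / 3820) * 100 = 77.5 %
Therefore the pump efficiency = 77.5 %.


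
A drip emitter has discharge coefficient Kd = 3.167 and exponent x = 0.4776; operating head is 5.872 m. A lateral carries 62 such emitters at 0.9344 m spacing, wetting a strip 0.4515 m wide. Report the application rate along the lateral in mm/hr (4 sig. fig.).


Approach: apply the emitter equation with a lateral mass balance, q = Kd*h^x; Q = n*q; rate = Q/(n*spacing*width).
Step 1 — single emitter flow (q = Kd*h^x):
  q = 3.167 * 5.872^0.4776 = 7.37599 L/hr
Step 2 — total lateral flow: Q = 62 * 7.37599 = 457.311 L/hr
Step 3 — wetted area: A = 62 * 0.9344 * 0.4515 = 26.1567 m^2
Step 4 — application rate: Q/A = 457.311/26.1567 = 17.48 mm/hr
Therefore the application rate along the lateral = 17.48 mm/hr.


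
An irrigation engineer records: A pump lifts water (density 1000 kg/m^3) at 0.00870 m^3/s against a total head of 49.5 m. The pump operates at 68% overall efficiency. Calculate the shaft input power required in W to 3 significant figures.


Approach: apply hydraulic power then efficiency conversion, P = rho*g*Q*H; P_in = P/eta.
Step 1 — hydraulic power (P = rho*g*Q*H):
  P = 1000 * 9.81 * 0.00870 * 49.5 = 4224.7 W
Step 2 — input power: P_in = P/eta = 4224.7 / 0.68 = 6210 W
Therefore the shaft input power required = 6210 W.


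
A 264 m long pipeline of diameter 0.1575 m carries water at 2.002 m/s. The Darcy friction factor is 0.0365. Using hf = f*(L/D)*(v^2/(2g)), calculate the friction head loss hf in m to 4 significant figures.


hf = 0.0365 * (264/0.1575) * (2.002^2 / (2*9.81))
hf = 12.50 m
Therefore the friction head loss hf = 12.50 m.


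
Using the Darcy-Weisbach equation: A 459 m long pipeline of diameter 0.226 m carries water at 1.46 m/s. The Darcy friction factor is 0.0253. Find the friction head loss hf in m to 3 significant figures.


Approach: apply the Darcy-Weisbach equation, hf = f*(L/D)*(v^2/(2g)).
hf = 0.0253 * (459/0.226) * (1.46^2 / (2*9.81))
hf = 5.58 m
Therefore the friction head loss hf = 5.58 m.


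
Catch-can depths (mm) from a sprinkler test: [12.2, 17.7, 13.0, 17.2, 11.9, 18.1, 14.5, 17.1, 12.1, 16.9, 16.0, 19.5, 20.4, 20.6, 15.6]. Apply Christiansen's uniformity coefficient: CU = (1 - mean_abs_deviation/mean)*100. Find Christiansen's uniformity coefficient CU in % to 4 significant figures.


mean = 16.1867 mm
mean |d_i - mean| = 2.40089 mm
CU = (1 - 2.40089/16.1867)*100 = 85.17 %
Therefore Christiansen's uniformity coefficient CU = 85.17 %.


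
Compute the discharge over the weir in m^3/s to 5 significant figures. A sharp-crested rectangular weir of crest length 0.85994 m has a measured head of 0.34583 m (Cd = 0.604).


Approach: apply the rectangular weir equation, Q = (2/3)*Cd*L*sqrt(2g)*H^1.5.
Q = (2/3)*0.604*0.85994*sqrt(2*9.81)*0.34583^1.5 = 0.31193 m^3/s
Therefore the discharge over the weir = 0.31193 m^3/s.


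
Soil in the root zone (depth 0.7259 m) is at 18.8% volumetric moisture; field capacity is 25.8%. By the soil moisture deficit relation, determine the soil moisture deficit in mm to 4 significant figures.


Approach: apply the soil moisture deficit relation, SMD = (FC - theta)/100 * depth * 1000.
SMD = (25.8 - 18.8)/100 * 0.7259 * 1000 = 50.81 mm
Therefore the soil moisture deficit = 50.81 mm.


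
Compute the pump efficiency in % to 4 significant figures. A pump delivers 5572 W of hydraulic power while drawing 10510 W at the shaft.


Approach: apply the efficiency ratio, eta = (P_out/P_in)*100.
eta = (5572 / 10510) * 100 = 53.02 %
Therefore the pump efficiency = 53.02 %.


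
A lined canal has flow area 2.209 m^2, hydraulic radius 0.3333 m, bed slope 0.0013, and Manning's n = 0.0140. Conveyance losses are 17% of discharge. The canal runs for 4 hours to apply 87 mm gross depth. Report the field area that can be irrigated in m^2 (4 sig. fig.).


Approach: apply Manning's equation with a conveyance and depth budget, Q = (1/n)*A*R^(2/3)*S^(1/2); Q_field = Q*(1-loss); Area = Q_field*t/(d/1000).
Step 1 — canal discharge (Manning's equation):
  Q = (1/0.0140) * 2.209 * 0.3333^(2/3) * 0.0013^(1/2) = 2.73483 m^3/s
Step 2 — delivered flow: Q_field = 2.73483*(1 - 17/100) = 2.26990 m^3/s
Step 3 — volume delivered: V = 2.26990 * 4*3600 = 32686.6 m^3
Step 4 — area served: A = V / (depth/1000) = 32686.6 / 0.087 = 375700 m^2
Therefore the field area that can be irrigated = 375700 m^2.


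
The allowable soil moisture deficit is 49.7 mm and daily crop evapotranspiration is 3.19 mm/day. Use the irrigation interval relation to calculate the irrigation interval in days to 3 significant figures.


Approach: apply the irrigation interval relation, interval = SMD / ETc.
interval = 49.7 / 3.19 = 15.6 days
Therefore the irrigation interval = 15.6 days.


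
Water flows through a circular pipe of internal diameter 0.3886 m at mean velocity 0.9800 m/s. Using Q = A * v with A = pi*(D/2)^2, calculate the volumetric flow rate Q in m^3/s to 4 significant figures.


A = pi*(0.3886/2)^2 = 0.118603 m^2
Q = 0.118603 * 0.9800 = 0.1162 m^3/s
Therefore the volumetric flow rate Q = 0.1162 m^3/s.


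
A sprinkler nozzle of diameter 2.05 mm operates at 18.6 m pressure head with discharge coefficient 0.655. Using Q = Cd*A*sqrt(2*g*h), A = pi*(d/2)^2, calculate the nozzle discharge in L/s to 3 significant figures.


A = pi*(2.05e-3/2)^2 = 3.3006e-06 m^2
Q = 0.655 * 3.3006e-06 * sqrt(2*9.81*18.6) * 1000 = 0.0413 L/s
Therefore the nozzle discharge = 0.0413 L/s.


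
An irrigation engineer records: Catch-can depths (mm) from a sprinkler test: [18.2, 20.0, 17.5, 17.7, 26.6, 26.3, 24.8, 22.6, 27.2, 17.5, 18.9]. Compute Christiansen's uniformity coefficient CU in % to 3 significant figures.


Approach: apply Christiansen's uniformity coefficient, CU = (1 - mean_abs_deviation/mean)*100.
mean = 21.573 mm
mean |d_i - mean| = 3.5702 mm
CU = (1 - 3.5702/21.573)*100 = 83.5 %
Therefore Christiansen's uniformity coefficient CU = 83.5 %.


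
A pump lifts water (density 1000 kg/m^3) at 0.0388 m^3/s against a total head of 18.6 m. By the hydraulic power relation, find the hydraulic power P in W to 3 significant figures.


Approach: apply the hydraulic power relation, P = rho*g*Q*H.
P = 1000 * 9.81 * 0.0388 * 18.6 = 7080 W
Therefore the hydraulic power P = 7080 W.


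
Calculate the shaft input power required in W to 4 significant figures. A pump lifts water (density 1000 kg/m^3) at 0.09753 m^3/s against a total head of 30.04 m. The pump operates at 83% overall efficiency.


Approach: apply hydraulic power then efficiency conversion, P = rho*g*Q*H; P_in = P/eta.
Step 1 — hydraulic power (P = rho*g*Q*H):
  P = 1000 * 9.81 * 0.09753 * 30.04 = 28741.3 W
Step 2 — input power: P_in = P/eta = 28741.3 / 0.83 = 34630 W
Therefore the shaft input power required = 34630 W.


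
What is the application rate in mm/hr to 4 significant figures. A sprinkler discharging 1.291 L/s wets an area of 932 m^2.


Approach: apply the application rate relation, rate = (Q/A)*3600.
rate = (1.291 / 932) * 3600 = 4.987 mm/hr
Therefore the application rate = 4.987 mm/hr.


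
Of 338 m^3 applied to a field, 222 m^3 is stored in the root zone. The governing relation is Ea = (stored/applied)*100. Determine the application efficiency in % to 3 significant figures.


Ea = (222/338)*100 = 65.7 %
Therefore the application efficiency = 65.7 %.


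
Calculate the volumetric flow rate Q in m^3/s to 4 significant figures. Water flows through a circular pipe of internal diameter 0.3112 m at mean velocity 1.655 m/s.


Approach: apply the continuity equation for pipe flow, Q = A * v with A = pi*(D/2)^2.
A = pi*(0.3112/2)^2 = 0.0760622 m^2
Q = 0.0760622 * 1.655 = 0.1259 m^3/s
Therefore the volumetric flow rate Q = 0.1259 m^3/s.


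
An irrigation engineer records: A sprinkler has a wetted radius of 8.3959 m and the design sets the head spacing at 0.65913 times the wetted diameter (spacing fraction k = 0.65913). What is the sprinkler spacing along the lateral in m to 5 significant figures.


Approach: apply the sprinkler spacing rule (spacing as a fraction of wetted diameter), S = k*(2*R).
S = 0.65913 * (2 * 8.3959) = 11.068 m
Therefore the sprinkler spacing along the lateral = 11.068 m.


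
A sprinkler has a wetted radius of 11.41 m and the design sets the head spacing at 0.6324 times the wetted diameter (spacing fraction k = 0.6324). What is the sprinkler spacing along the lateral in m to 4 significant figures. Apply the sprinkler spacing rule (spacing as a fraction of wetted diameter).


Approach: apply the sprinkler spacing rule (spacing as a fraction of wetted diameter), S = k*(2*R).
S = 0.6324 * (2 * 11.41) = 14.43 m
Therefore the sprinkler spacing along the lateral = 14.43 m.


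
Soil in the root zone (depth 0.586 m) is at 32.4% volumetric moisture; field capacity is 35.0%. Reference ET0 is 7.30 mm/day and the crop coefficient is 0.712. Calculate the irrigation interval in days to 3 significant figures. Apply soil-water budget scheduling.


Approach: apply soil-water budget scheduling, SMD = (FC-theta)/100*depth*1000; ETc = ET0*Kc; interval = SMD/ETc.
Step 1 — soil moisture deficit:
  SMD = (35.0 - 32.4)/100 * 0.586 * 1000 = 15.236 mm
Step 2 — daily crop ET (ETc = ET0*Kc):
  ETc = 7.30 * 0.712 = 5.1976 mm/day
Step 3 — irrigation interval (SMD/ETc):
  interval = 15.236 / 5.1976 = 2.93 days
Therefore the irrigation interval = 2.93 days.


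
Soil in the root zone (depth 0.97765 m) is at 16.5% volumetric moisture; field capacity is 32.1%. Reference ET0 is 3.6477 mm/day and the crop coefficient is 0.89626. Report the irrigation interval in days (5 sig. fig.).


Approach: apply soil-water budget scheduling, SMD = (FC-theta)/100*depth*1000; ETc = ET0*Kc; interval = SMD/ETc.
Step 1 — soil moisture deficit:
  SMD = (32.1 - 16.5)/100 * 0.97765 * 1000 = 152.5134 mm
Step 2 — daily crop ET (ETc = ET0*Kc):
  ETc = 3.6477 * 0.89626 = 3.269288 mm/day
Step 3 — irrigation interval (SMD/ETc):
  interval = 152.5134 / 3.269288 = 46.650 days
Therefore the irrigation interval = 46.650 days.


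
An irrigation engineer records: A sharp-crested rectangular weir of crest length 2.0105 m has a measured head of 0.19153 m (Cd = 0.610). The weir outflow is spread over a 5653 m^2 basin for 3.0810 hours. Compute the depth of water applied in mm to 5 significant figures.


Approach: apply the rectangular weir equation with a volume-to-depth conversion, Q = (2/3)*Cd*L*sqrt(2g)*H^1.5; d = Q*t/A * 1000.
Step 1 — weir discharge:
  Q = (2/3)*0.610*2.0105*sqrt(2*9.81)*0.19153^1.5 = 0.3035620 m^3/s
Step 2 — volume: V = 0.3035620 * 3.0810*3600 = 3366.988 m^3
Step 3 — depth: d = V/A * 1000 = 3366.988/5653 * 1000 = 595.61 mm
Therefore the depth of water applied = 595.61 mm.


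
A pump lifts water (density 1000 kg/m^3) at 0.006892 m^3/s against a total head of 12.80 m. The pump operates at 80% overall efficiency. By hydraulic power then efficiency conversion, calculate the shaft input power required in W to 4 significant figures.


Approach: apply hydraulic power then efficiency conversion, P = rho*g*Q*H; P_in = P/eta.
Step 1 — hydraulic power (P = rho*g*Q*H):
  P = 1000 * 9.81 * 0.006892 * 12.80 = 865.415 W
Step 2 — input power: P_in = P/eta = 865.415 / 0.8 = 1082 W
Therefore the shaft input power required = 1082 W.


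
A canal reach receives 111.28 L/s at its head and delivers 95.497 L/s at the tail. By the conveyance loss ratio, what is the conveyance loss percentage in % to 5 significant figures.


Approach: apply the conveyance loss ratio, loss% = ((Q_head - Q_tail)/Q_head)*100.
loss = ((111.28 - 95.497)/111.28)*100 = 14.183 %
Therefore the conveyance loss percentage = 14.183 %.


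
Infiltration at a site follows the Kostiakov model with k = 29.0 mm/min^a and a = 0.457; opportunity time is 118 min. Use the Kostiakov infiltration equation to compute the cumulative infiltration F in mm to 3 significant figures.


Approach: apply the Kostiakov infiltration equation, F = k*t^a.
F = 29.0 * 118^0.457 = 257 mm
Therefore the cumulative infiltration F = 257 mm.


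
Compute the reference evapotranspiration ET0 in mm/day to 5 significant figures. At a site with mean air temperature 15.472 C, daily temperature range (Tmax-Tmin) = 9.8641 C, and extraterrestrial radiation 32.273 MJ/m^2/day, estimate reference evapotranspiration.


Approach: apply the Hargreaves-Samani method, ET0 = 0.0023*(Tmean+17.8)*sqrt(Tmax-Tmin)*0.408*Ra.
ET0 = 0.0023*(15.472+17.8)*sqrt(9.8641)*0.408*32.273 = 3.1647 mm/day
Therefore the reference evapotranspiration ET0 = 3.1647 mm/day.


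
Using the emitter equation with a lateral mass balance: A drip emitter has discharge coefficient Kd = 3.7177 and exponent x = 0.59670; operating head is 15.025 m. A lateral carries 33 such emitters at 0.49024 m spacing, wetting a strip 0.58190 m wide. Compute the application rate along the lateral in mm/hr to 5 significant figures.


Approach: apply the emitter equation with a lateral mass balance, q = Kd*h^x; Q = n*q; rate = Q/(n*spacing*width).
Step 1 — single emitter flow (q = Kd*h^x):
  q = 3.7177 * 15.025^0.59670 = 18.72749 L/hr
Step 2 — total lateral flow: Q = 33 * 18.72749 = 618.0071 L/hr
Step 3 — wetted area: A = 33 * 0.49024 * 0.58190 = 9.413932 m^2
Step 4 — application rate: Q/A = 618.0071/9.413932 = 65.648 mm/hr
Therefore the application rate along the lateral = 65.648 mm/hr.


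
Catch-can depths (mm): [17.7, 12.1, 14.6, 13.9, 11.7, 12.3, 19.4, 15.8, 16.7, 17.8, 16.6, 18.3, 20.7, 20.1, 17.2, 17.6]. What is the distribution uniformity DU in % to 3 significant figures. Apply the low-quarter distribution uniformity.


Approach: apply the low-quarter distribution uniformity, DU = (mean of lowest quarter of readings / overall mean)*100.
sorted lowest 4 of 16: [11.7, 12.1, 12.3, 13.9] -> mean = 12.500 mm
overall mean = 16.406 mm
DU = (12.500/16.406)*100 = 76.2 %
Therefore the distribution uniformity DU = 76.2 %.


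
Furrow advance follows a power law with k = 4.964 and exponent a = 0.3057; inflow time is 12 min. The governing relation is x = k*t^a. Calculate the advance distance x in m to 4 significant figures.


x = 4.964 * 12^0.3057 = 10.61 m
Therefore the advance distance x = 10.61 m.


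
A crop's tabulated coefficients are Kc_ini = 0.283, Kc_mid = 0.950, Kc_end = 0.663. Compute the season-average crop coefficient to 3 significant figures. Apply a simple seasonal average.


Approach: apply a simple seasonal average, Kc_avg = (Kc_ini + Kc_mid + Kc_end)/3.
Kc_avg = (0.283 + 0.950 + 0.663)/3 = 0.632
Therefore the season-average crop coefficient = 0.632.


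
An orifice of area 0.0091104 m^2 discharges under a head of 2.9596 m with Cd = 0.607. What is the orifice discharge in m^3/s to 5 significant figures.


Approach: apply the orifice equation, Q = Cd*A*sqrt(2*g*h).
Q = 0.607 * 0.0091104 * sqrt(2*9.81*2.9596) = 0.042140 m^3/s
Therefore the orifice discharge = 0.042140 m^3/s.


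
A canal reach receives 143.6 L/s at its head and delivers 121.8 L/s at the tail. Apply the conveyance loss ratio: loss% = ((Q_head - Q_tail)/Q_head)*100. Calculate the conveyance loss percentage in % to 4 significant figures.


loss = ((143.6 - 121.8)/143.6)*100 = 15.18 %
Therefore the conveyance loss percentage = 15.18 %.


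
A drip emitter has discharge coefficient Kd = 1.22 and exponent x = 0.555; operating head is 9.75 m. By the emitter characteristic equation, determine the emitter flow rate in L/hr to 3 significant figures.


Approach: apply the emitter characteristic equation, q = Kd * h^x.
q = 1.22 * 9.75^0.555 = 4.32 L/hr
Therefore the emitter flow rate = 4.32 L/hr.


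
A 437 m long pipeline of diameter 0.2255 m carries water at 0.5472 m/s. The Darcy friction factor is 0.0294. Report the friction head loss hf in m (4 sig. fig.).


Approach: apply the Darcy-Weisbach equation, hf = f*(L/D)*(v^2/(2g)).
hf = 0.0294 * (437/0.2255) * (0.5472^2 / (2*9.81))
hf = 0.8695 m
Therefore the friction head loss hf = 0.8695 m.


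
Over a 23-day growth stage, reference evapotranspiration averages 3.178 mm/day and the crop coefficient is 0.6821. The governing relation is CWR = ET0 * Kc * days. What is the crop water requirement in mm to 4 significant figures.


CWR = 3.178 * 0.6821 * 23 = 49.86 mm
Therefore the crop water requirement = 49.86 mm.


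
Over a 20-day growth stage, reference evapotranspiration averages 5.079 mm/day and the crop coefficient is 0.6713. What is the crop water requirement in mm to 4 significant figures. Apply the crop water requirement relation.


Approach: apply the crop water requirement relation, CWR = ET0 * Kc * days.
CWR = 5.079 * 0.6713 * 20 = 68.19 mm
Therefore the crop water requirement = 68.19 mm.
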